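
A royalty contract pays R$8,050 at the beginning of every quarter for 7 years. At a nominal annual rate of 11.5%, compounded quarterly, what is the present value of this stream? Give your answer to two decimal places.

R$157,795.68

With 4 periods per year: i = 0.02875, n = 28.
PV = 8050 × [1 − (1+0.02875)^(−28)] / 0.02875 × (1+i) = 8050 × 19.601948 = 157,795.6820
Payments are at the start of each period, so multiply by (1+i).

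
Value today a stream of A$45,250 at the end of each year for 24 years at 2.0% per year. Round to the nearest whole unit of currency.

A$855,855

PV = PMT · [1 − (1+i)^(−n)] / i = 45250 · 18.913926 = 855,855.1335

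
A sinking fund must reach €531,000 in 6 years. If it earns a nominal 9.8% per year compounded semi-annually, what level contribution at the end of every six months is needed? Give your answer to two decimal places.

€33,553.88

With 2 periods per year: i = 0.049, n = 12.
FV-annuity factor = 15.825294; PMT = 531000 / 15.825294 = 33,553.8784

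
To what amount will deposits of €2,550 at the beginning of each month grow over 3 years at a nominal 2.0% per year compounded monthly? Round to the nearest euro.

€94,686

With 12 periods per year: i = 0.00166667, n = 36.
FV = PMT · [(1+i)^n − 1] / i × (1+i) = 2550 · 37.131892 = 94,686.3259
(Beginning-of-period payments → annuity-due factor ×(1+i).)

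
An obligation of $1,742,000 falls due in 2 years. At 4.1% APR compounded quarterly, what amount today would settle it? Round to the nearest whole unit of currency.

$1,605,526

Periodic rate i = 0.041/4 = 0.01025; n = 2 × 4 = 8 periods.
PV = FV·(1+i)^(−n) = 1,742,000 × 0.921657 = 1,605,525.7590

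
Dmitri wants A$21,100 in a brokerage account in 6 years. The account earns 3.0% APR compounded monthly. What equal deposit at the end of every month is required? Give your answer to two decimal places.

Periodic rate i = 0.03/12 = 0.0025; n = 6 × 12 = 72 periods.
PMT = 21100 / ( [(1+0.0025)^72 − 1] / 0.0025 ) = 21100 / 78.779387 = 267.8366

A$267.84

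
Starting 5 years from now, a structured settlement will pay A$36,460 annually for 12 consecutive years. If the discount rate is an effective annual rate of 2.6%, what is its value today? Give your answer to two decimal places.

A$335,470.33

PV at t=4 (ordinary 12-year annuity): 36460 × a(12|0.026) = 36460 × 10.195931 = 371,743.6459
Discount back 4 years: 371,743.6459 × (1+0.026)^(−4) = 371,743.6459 × 0.902424 = 335,470.3261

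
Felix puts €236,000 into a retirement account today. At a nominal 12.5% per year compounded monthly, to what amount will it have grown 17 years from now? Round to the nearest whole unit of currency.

With 12 periods per year: i = 0.0104167, n = 204.
236,000 × (1+0.0104167)^204 = 236,000 × 8.281371 = 1,954,403.5968

€1,954,404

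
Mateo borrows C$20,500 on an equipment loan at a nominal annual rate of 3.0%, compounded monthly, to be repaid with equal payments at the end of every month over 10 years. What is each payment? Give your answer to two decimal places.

i = 0.03/12 = 0.0025 per month; n = 10·12 = 120.
Annuity-PV factor = 103.561753; PMT = 20500 / 103.561753 = 197.9495

C$197.95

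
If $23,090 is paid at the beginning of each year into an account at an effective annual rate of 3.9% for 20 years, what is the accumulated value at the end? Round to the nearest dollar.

FV = 23090 × [(1+0.039)^20 − 1] / 0.039 × (1+i) = 23090 × 30.620365 = 707,024.2298
(annuity-due: payments at period start, so ×(1+i).)

$707,024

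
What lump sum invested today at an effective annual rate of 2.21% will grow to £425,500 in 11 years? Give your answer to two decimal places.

PV = FV·(1+i)^(−n) = 425,500 × 0.786272 = 334,558.6733

£334,558.67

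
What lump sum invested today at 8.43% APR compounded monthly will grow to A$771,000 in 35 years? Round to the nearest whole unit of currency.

A$40,752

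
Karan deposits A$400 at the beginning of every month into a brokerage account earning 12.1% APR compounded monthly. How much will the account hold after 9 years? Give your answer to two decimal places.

Periodic rate i = 0.121/12 = 0.0100833; n = 9 × 12 = 108 periods.
FV = PMT · [(1+i)^n − 1] / i × (1+i) = 400 · 195.853389 = 78,341.3558
(Beginning-of-period payments → annuity-due factor ×(1+i).)

A$78,341.36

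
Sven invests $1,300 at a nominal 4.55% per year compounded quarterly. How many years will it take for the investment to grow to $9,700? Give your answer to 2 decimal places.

Periodic rate i = 0.0455/4 = 0.011375.
(1+i)^n = 9700/1300 = 7.46154, so n = ln 7.46154 / ln 1.01137 = 177.6853 quarters
= 177.6853/4 years

44.42 years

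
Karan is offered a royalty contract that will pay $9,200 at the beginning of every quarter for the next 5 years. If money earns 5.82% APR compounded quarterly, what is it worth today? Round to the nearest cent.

$160,962.80

i = 0.0582/4 = 0.01455 per quarter; n = 5·4 = 20.
PV = 9200 × [1 − (1+0.01455)^(−20)] / 0.01455 × (1+i) = 9200 × 17.495957 = 160,962.8026
(Beginning-of-period payments → annuity-due factor ×(1+i).)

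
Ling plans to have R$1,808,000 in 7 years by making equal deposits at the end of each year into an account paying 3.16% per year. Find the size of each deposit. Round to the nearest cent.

R$234,815.10

PMT = 1.808e+06 / ( [(1+0.0316)^7 − 1] / 0.0316 ) = 1.808e+06 / 7.699675 = 234,815.1007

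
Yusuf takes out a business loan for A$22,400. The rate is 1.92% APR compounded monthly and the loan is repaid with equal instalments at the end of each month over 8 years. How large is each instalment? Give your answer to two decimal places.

Periodic rate i = 0.0192/12 = 0.0016; n = 8 × 12 = 96 periods.
Annuity-PV factor = 88.924827; PMT = 22400 / 88.924827 = 251.8982

A$251.90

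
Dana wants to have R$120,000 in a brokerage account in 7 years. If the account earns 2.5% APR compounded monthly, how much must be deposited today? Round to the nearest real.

R$100,753

With 12 periods per year: i = 0.00208333, n = 84.
PV = FV·(1+i)^(−n) = 120,000 × 0.839610 = 100,753.1818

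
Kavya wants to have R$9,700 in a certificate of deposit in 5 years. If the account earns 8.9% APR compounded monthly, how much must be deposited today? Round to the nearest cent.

Periodic rate i = 0.089/12 = 0.00741667; n = 5 × 12 = 60 periods.
PV = FV·(1+i)^(−n) = 9,700 × 0.641877 = 6,226.2111

R$6,226.21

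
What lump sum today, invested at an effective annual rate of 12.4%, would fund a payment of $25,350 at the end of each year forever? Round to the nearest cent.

$204,435.48

PV = PMT / i = 25350 / 0.124 = 204,435.4839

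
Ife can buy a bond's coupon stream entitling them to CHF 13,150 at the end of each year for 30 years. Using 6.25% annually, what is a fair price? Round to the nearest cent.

CHF 176,266.76

Annuity factor a(30|0.0625) = 13.404316; PV = 13150 × 13.404316 = 176,266.7553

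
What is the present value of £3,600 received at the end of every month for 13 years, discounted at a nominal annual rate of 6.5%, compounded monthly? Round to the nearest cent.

£378,473.21

i = 0.065/12 = 0.00541667 per month; n = 13·12 = 156.
Annuity factor a(156|0.00541667) = 105.131446; PV = 3600 × 105.131446 = 378,473.2060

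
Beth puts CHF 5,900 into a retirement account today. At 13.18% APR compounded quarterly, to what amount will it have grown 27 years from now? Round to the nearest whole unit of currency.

i = 0.1318/4 = 0.03295 per quarter; n = 27·4 = 108.
FV = PV·(1+i)^n = 5,900 × 33.156173 = 195,621.4211

CHF 195,621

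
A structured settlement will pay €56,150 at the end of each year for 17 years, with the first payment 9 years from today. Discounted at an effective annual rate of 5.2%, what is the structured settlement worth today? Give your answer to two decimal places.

PV at t=8 (ordinary 17-year annuity): 56150 × a(17|0.052) = 56150 × 11.107533 = 623,687.9817
Discount back 8 years: 623,687.9817 × (1+0.052)^(−8) = 623,687.9817 × 0.666613 = 415,758.8063

€415,758.81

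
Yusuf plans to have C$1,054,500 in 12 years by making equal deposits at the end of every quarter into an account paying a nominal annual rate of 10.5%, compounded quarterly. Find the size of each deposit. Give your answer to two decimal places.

With 4 periods per year: i = 0.02625, n = 48.
FV-annuity factor = 94.041280; PMT = 1.0545e+06 / 94.041280 = 11,213.1609

C$11,213.16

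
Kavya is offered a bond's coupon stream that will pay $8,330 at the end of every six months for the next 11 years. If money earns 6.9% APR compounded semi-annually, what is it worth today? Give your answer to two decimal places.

$126,962.58

i = 0.069/2 = 0.0345 per half-year; n = 11·2 = 22.
Annuity factor a(22|0.0345) = 15.241606; PV = 8330 × 15.241606 = 126,962.5809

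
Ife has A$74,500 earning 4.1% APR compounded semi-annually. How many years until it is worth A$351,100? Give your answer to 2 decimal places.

38.20 years

Periodic rate i = 0.041/2 = 0.0205.
n = ln(351100/74500) / ln(1+0.0205) = ln(4.71275) / 0.020293 = 76.3955 half-years
= 76.3955/2 years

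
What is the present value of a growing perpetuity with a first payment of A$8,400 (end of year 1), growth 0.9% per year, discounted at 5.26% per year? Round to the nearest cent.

PV = PMT / (i − g) = 8400 / (0.0526 − 0.009) = 8400 / 0.043600 = 192,660.5505

A$192,660.55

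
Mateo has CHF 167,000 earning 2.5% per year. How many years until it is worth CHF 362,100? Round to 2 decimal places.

(1+i)^n = 362100/167000 = 2.16826, so n = ln 2.16826 / ln 1.025 = 31.3424 years

31.34 years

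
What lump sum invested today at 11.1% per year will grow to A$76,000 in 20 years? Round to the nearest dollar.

A$9,258

Discount factor = (1+0.111)^(−20) = 0.121820; PV = 76,000 × 0.121820 = 9,258.3248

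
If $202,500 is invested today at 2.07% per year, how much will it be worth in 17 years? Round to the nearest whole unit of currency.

FV = 202,500 × (1 + 0.0207)^17 = 286,875.1822

$286,875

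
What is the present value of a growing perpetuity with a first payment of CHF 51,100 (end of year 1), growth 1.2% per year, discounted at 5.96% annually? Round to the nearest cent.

CHF 1,073,529.41

PV = PMT / (i − g) = 51100 / (0.0596 − 0.012) = 51100 / 0.047600 = 1,073,529.4118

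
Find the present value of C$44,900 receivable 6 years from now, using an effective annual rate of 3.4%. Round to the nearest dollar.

C$36,739

PV = FV·(1+i)^(−n) = 44,900 × 0.818233 = 36,738.6428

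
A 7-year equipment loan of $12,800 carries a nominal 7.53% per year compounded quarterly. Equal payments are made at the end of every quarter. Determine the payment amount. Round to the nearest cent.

$592.35

i = 0.0753/4 = 0.018825 per quarter; n = 7·4 = 28.
Annuity-PV factor = 21.608818; PMT = 12800 / 21.608818 = 592.3508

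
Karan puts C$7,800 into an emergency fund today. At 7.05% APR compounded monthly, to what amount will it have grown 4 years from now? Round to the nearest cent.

C$10,332.54

i = 0.0705/12 = 0.005875 per month; n = 4·12 = 48.
FV = PV·(1+i)^n = 7,800 × 1.324685 = 10,332.5447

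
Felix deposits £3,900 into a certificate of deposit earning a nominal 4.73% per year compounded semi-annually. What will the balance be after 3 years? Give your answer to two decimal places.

£4,487.18

With 2 periods per year: i = 0.02365, n = 6.
FV = PV·(1+i)^n = 3,900 × 1.150559 = 4,487.1806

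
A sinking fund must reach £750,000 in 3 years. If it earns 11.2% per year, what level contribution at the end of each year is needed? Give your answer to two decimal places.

£223,977.94

FV-annuity factor = 3.348544; PMT = 750000 / 3.348544 = 223,977.9438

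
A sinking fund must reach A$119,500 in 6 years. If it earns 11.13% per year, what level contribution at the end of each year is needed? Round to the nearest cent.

A$15,052.51

FV-annuity factor = 7.938873; PMT = 119500 / 7.938873 = 15,052.5147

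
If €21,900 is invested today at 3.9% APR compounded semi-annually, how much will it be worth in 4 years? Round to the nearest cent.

i = 0.039/2 = 0.0195 per half-year; n = 4·2 = 8.
21,900 × (1+0.0195)^8 = 21,900 × 1.167073 = 25,558.8881

€25,558.89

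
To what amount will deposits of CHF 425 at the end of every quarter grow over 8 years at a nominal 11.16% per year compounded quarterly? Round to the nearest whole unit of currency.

CHF 21,513

i = 0.1116/4 = 0.0279 per quarter; n = 8·4 = 32.
FV = 425 × [(1+0.0279)^32 − 1] / 0.0279 = 425 × 50.619354 = 21,513.2256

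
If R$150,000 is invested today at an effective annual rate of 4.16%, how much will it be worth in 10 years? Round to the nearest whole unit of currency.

FV = 150,000 × (1 + 0.0416)^10 = 225,476.3372

R$225,476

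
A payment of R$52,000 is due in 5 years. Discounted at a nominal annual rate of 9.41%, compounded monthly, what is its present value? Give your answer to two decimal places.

With 12 periods per year: i = 0.00784167, n = 60.
PV = 52,000 / (1 + 0.00784167)^60 = 52,000 / 1.597859 = 32,543.5399

R$32,543.54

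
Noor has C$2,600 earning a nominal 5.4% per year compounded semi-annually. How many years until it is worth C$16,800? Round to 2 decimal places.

Periodic rate i = 0.054/2 = 0.027.
(1+i)^n = 16800/2600 = 6.46154, so n = ln 6.46154 / ln 1.027 = 70.0350 half-years
= 70.0350/2 years

35.02 years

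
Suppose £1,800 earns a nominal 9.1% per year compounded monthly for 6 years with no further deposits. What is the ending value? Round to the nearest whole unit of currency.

£3,101

i = 0.091/12 = 0.00758333 per month; n = 6·12 = 72.
FV = PV·(1+i)^n = 1,800 × 1.722782 = 3,101.0068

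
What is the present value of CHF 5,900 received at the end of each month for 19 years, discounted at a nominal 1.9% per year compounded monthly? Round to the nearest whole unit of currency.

i = 0.019/12 = 0.00158333 per month; n = 19·12 = 228.
PV = 5900 × [1 − (1+0.00158333)^(−228)] / 0.00158333 = 5900 × 191.255995 = 1,128,410.3715

CHF 1,128,410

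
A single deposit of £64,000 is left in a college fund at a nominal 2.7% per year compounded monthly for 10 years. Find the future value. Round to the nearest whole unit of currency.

£83,812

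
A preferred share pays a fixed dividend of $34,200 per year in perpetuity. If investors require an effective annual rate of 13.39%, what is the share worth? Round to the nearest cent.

$255,414.49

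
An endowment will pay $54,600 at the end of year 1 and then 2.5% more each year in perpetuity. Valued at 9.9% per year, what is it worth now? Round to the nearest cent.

PV = D₁/(r − g) = 54600/(0.099 − 0.025) = 737,837.8378

$737,837.84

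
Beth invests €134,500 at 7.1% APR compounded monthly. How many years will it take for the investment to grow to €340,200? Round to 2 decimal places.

13.11 years

Periodic rate i = 0.071/12 = 0.00591667.
(1+i)^n = 340200/134500 = 2.52937, so n = ln 2.52937 / ln 1.00592 = 157.3034 months
= 157.3034/12 years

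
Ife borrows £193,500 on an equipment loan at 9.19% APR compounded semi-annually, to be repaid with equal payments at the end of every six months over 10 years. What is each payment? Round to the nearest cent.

Periodic rate i = 0.0919/2 = 0.04595; n = 10 × 2 = 20 periods.
PMT = 193500 / ( [1 − (1+0.04595)^(−20)] / 0.04595 ) = 193500 / 12.901515 = 14,998.2385

£14,998.24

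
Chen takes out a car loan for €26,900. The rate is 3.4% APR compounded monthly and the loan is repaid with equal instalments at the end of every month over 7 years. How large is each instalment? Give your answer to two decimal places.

€360.31

i = 0.034/12 = 0.00283333 per month; n = 7·12 = 84.
PMT = 26900 / ( [1 − (1+0.00283333)^(−84)] / 0.00283333 ) = 26900 / 74.658356 = 360.3080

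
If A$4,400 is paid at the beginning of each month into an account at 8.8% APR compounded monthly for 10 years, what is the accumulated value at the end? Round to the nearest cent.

A$848,076.42

i = 0.088/12 = 0.00733333 per month; n = 10·12 = 120.
FV = 4400 × [(1+0.00733333)^120 − 1] / 0.00733333 × (1+i) = 4400 × 192.744640 = 848,076.4168
(Beginning-of-period payments → annuity-due factor ×(1+i).)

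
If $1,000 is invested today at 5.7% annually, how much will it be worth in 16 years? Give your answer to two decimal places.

FV = PV·(1+i)^n = 1,000 × 2.427727 = 2,427.7267

$2,427.73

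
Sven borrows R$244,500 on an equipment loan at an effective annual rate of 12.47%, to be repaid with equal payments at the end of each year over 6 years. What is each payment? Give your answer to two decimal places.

R$60,262.40

PMT = 244500 / ( [1 − (1+0.1247)^(−6)] / 0.1247 ) = 244500 / 4.057256 = 60,262.4012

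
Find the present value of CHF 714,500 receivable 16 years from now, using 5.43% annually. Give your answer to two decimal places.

PV = FV·(1+i)^(−n) = 714,500 × 0.429114 = 306,601.9614

CHF 306,601.96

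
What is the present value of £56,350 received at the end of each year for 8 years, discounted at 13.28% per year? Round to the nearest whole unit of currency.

£267,838

Annuity factor a(8|0.1328) = 4.753120; PV = 56350 × 4.753120 = 267,838.2950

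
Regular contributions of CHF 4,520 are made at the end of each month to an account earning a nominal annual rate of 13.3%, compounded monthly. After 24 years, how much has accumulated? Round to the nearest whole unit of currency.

With 12 periods per year: i = 0.0110833, n = 288.
FV = 4520 × [(1+0.0110833)^288 − 1] / 0.0110833 = 4520 × 2067.378004 = 9,344,548.5802

CHF 9,344,549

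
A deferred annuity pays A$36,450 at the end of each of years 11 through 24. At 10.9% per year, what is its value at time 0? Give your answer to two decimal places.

Value one period before first payment (t=10): 36450 × [1 − (1+0.109)^(−14)] / 0.109 = 36450 × 7.018892 = 255,838.6202
Discount back 10 years: 255,838.6202 × (1+0.109)^(−10) = 255,838.6202 × 0.355373 = 90,918.1610

A$90,918.16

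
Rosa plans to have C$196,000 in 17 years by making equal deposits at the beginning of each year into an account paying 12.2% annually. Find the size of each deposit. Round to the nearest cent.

C$3,506.71

PMT = 196000 / ( [(1+0.122)^17 − 1] / 0.122 × (1+i) ) = 196000 / 55.892877 = 3,506.7080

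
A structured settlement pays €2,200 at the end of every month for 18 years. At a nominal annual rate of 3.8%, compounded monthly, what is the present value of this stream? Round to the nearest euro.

€343,797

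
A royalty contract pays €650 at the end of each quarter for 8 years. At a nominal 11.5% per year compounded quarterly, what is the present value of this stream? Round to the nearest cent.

€13,481.02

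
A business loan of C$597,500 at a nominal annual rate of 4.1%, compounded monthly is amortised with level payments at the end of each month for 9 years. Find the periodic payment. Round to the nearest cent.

C$6,625.11

Periodic rate i = 0.041/12 = 0.00341667; n = 9 × 12 = 108 periods.
PMT = 597500 / ( [1 − (1+0.00341667)^(−108)] / 0.00341667 ) = 597500 / 90.187196 = 6,625.1090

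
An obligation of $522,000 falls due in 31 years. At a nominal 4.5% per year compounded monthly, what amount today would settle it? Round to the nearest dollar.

$129,707

Periodic rate i = 0.045/12 = 0.00375; n = 31 × 12 = 372 periods.
PV = FV·(1+i)^(−n) = 522,000 × 0.248481 = 129,706.8225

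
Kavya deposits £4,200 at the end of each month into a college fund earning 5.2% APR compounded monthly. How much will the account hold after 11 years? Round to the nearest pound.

£745,938

Periodic rate i = 0.052/12 = 0.00433333; n = 11 × 12 = 132 periods.
Accumulation factor s(132|0.00433333) = 177.604371; FV = 4200 × 177.604371 = 745,938.3574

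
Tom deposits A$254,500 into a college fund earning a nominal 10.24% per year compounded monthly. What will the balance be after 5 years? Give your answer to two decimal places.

With 12 periods per year: i = 0.00853333, n = 60.
FV = 254,500 × (1 + 0.00853333)^60 = 423,743.6406

A$423,743.64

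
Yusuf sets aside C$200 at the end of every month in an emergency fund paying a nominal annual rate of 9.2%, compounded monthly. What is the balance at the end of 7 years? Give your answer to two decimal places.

Periodic rate i = 0.092/12 = 0.00766667; n = 7 × 12 = 84 periods.
FV = 200 × [(1+0.00766667)^84 − 1] / 0.00766667 = 200 × 117.314488 = 23,462.8977

C$23,462.90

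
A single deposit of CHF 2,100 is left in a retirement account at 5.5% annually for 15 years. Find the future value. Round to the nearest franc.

CHF 4,688

FV = PV·(1+i)^n = 2,100 × 2.232476 = 4,688.2006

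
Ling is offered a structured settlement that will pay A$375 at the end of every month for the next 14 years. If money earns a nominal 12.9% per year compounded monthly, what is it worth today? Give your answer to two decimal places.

Periodic rate i = 0.129/12 = 0.01075; n = 14 × 12 = 168 periods.
Annuity factor a(168|0.01075) = 77.590569; PV = 375 × 77.590569 = 29,096.4635

A$29,096.46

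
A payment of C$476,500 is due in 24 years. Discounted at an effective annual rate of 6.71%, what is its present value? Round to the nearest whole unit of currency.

Discount factor = (1+0.0671)^(−24) = 0.210415; PV = 476,500 × 0.210415 = 100,262.8458

C$100,263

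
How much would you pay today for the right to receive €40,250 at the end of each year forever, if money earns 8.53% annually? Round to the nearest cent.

PV = C/r = 40250/0.0853 = 471,864.0094

€471,864.01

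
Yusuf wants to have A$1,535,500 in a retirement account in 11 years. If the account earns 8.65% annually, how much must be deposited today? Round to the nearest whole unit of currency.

Discount factor = (1+0.0865)^(−11) = 0.401488; PV = 1,535,500 × 0.401488 = 616,485.3826

A$616,485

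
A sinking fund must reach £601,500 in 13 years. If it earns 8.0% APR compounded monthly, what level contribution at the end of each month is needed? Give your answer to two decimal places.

£2,203.94

i = 0.08/12 = 0.00666667 per month; n = 13·12 = 156.
PMT = 601500 / ( [(1+0.00666667)^156 − 1] / 0.00666667 ) = 601500 / 272.920390 = 2,203.9394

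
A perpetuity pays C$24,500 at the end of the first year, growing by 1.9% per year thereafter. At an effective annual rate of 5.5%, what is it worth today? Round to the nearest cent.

C$680,555.56

PV = D₁/(r − g) = 24500/(0.055 − 0.019) = 680,555.5556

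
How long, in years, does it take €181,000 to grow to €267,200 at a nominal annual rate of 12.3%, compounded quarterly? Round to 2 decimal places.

3.22 years

Periodic rate i = 0.123/4 = 0.03075.
(1+i)^n = 267200/181000 = 1.47624, so n = ln 1.47624 / ln 1.03075 = 12.8604 quarters
= 12.8604/4 years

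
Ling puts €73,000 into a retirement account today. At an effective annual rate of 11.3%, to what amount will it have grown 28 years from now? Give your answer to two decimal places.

€1,462,808.45

FV = PV·(1+i)^n = 73,000 × 20.038472 = 1,462,808.4537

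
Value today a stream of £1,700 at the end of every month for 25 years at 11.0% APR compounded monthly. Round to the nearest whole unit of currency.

£173,449

Periodic rate i = 0.11/12 = 0.00916667; n = 25 × 12 = 300 periods.
Annuity factor a(300|0.00916667) = 102.029044; PV = 1700 × 102.029044 = 173,449.3744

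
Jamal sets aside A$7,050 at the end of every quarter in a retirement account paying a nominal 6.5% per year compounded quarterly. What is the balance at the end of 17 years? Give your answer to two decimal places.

A$864,449.90

Periodic rate i = 0.065/4 = 0.01625; n = 17 × 4 = 68 periods.
FV = 7050 × [(1+0.01625)^68 − 1] / 0.01625 = 7050 × 122.617007 = 864,449.8987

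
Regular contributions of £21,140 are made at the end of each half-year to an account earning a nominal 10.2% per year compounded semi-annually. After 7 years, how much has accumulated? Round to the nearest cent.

i = 0.102/2 = 0.051 per half-year; n = 7·2 = 14.
FV = 21140 × [(1+0.051)^14 − 1] / 0.051 = 21140 × 19.735191 = 417,201.9351

£417,201.94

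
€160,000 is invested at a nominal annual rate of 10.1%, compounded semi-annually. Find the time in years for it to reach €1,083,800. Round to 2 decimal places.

Periodic rate i = 0.101/2 = 0.0505.
(1+i)^n = 1.0838e+06/160000 = 6.77375, so n = ln 6.77375 / ln 1.0505 = 38.8309 half-years
= 38.8309/2 years

19.42 years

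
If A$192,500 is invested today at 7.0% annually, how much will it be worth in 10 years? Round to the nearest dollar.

A$378,677

FV = PV·(1+i)^n = 192,500 × 1.967151 = 378,676.6363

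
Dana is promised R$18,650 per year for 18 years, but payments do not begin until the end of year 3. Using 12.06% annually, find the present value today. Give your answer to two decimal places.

R$107,288.25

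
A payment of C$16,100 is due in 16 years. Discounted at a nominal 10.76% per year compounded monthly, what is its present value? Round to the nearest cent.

C$2,900.53

Periodic rate i = 0.1076/12 = 0.00896667; n = 16 × 12 = 192 periods.
PV = 16,100 / (1 + 0.00896667)^192 = 16,100 / 5.550718 = 2,900.5256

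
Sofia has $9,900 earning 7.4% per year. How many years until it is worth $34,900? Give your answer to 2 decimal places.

n = ln(34900/9900) / ln(1+0.074) = ln(3.52525) / 0.071390 = 17.6489 years

17.65 years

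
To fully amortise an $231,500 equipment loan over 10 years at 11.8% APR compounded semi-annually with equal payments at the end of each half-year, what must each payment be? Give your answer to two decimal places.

i = 0.118/2 = 0.059 per half-year; n = 10·2 = 20.
Annuity-PV factor = 11.563618; PMT = 231500 / 11.563618 = 20,019.6852

$20,019.69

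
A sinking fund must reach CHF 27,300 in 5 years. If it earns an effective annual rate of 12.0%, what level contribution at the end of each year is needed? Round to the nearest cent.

CHF 4,297.29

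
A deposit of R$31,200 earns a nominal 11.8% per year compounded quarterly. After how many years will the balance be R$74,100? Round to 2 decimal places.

7.44 years

Periodic rate i = 0.118/4 = 0.0295.
n = ln(74100/31200) / ln(1+0.0295) = ln(2.37500) / 0.029073 = 29.7524 quarters
= 29.7524/4 years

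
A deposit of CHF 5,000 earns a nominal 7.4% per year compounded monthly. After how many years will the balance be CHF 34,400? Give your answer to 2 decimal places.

Periodic rate i = 0.074/12 = 0.00616667.
(1+i)^n = 34400/5000 = 6.88000, so n = ln 6.88000 / ln 1.00617 = 313.7123 months
= 313.7123/12 years

26.14 years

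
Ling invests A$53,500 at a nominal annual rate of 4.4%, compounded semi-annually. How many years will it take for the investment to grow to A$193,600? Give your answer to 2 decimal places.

Periodic rate i = 0.044/2 = 0.022.
n = ln(193600/53500) / ln(1+0.022) = ln(3.61869) / 0.021761 = 59.1004 half-years
= 59.1004/2 years

29.55 years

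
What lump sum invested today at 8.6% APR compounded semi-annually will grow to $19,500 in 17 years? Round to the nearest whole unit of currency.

$4,660

With 2 periods per year: i = 0.043, n = 34.
PV = 19,500 / (1 + 0.043)^34 = 19,500 / 4.184721 = 4,659.8091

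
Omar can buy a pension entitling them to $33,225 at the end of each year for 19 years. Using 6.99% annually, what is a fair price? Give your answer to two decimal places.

$343,657.83

Annuity factor a(19|0.0699) = 10.343351; PV = 33225 × 10.343351 = 343,657.8260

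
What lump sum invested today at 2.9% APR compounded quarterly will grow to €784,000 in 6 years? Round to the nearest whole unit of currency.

Periodic rate i = 0.029/4 = 0.00725; n = 6 × 4 = 24 periods.
PV = 784,000 / (1 + 0.00725)^24 = 784,000 / 1.189309 = 659,206.4336

€659,206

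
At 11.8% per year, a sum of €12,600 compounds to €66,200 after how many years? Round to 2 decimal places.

14.87 years

(1+i)^n = 66200/12600 = 5.25397, so n = ln 5.25397 / ln 1.118 = 14.8733 years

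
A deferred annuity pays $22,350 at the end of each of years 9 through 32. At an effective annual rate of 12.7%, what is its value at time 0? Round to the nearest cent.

PV at t=8 (ordinary 24-year annuity): 22350 × a(24|0.127) = 22350 × 7.427309 = 166,000.3612
Discount back 8 years: 166,000.3612 × (1+0.127)^(−8) = 166,000.3612 × 0.384245 = 63,784.8744

$63,784.87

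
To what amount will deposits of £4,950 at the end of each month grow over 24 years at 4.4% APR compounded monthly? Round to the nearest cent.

Periodic rate i = 0.044/12 = 0.00366667; n = 24 × 12 = 288 periods.
Accumulation factor s(288|0.00366667) = 509.809578; FV = 4950 × 509.809578 = 2,523,557.4089

£2,523,557.41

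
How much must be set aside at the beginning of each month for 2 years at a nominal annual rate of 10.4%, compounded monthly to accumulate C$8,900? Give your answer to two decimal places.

C$332.32

Periodic rate i = 0.104/12 = 0.00866667; n = 2 × 12 = 24 periods.
PMT = 8900 / ( [(1+0.00866667)^24 − 1] / 0.00866667 × (1+i) ) = 8900 / 26.781299 = 332.3214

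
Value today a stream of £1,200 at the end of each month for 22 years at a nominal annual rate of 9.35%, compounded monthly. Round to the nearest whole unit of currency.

With 12 periods per year: i = 0.00779167, n = 264.
Annuity factor a(264|0.00779167) = 111.804046; PV = 1200 × 111.804046 = 134,164.8556

£134,165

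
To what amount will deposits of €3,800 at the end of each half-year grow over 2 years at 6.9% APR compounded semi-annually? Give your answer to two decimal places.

€16,004.85

Periodic rate i = 0.069/2 = 0.0345; n = 2 × 2 = 4 periods.
Accumulation factor s(4|0.0345) = 4.211802; FV = 3800 × 4.211802 = 16,004.8478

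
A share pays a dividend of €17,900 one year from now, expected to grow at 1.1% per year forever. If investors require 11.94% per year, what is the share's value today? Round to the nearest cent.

€165,129.15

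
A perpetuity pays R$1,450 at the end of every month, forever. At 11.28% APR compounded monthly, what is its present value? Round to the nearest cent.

Periodic rate i = 0.1128/12 = 0.0094.
PV = C/r = 1450/0.0094 = 154,255.3191

R$154,255.32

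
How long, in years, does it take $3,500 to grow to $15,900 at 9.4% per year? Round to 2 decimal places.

(1+i)^n = 15900/3500 = 4.54286, so n = ln 4.54286 / ln 1.094 = 16.8471 years

16.85 years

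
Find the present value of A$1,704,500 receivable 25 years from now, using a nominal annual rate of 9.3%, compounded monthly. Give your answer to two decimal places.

A$168,172.49

i = 0.093/12 = 0.00775 per month; n = 25·12 = 300.
PV = 1,704,500 / (1 + 0.00775)^300 = 1,704,500 / 10.135427 = 168,172.4914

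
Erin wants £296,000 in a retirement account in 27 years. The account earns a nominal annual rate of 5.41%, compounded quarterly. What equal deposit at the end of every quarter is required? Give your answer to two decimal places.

£1,225.41

Periodic rate i = 0.0541/4 = 0.013525; n = 27 × 4 = 108 periods.
FV-annuity factor = 241.552423; PMT = 296000 / 241.552423 = 1,225.4069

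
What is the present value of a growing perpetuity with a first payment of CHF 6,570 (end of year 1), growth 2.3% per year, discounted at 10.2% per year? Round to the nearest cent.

PV = PMT / (i − g) = 6570 / (0.102 − 0.023) = 6570 / 0.079000 = 83,164.5570

CHF 83,164.56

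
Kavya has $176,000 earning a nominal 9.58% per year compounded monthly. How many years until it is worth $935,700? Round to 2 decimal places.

17.51 years

Periodic rate i = 0.0958/12 = 0.00798333.
(1+i)^n = 935700/176000 = 5.31648, so n = ln 5.31648 / ln 1.00798 = 210.1217 months
= 210.1217/12 years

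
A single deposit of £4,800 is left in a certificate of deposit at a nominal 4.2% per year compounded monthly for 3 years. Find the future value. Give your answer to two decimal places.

£5,443.36

Periodic rate i = 0.042/12 = 0.0035; n = 3 × 12 = 36 periods.
FV = 4,800 × (1 + 0.0035)^36 = 5,443.3568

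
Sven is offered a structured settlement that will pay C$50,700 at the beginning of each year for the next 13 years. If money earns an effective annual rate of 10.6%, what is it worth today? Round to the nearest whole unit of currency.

Annuity factor a(13|0.106) × (1+i) = 7.617963; PV = 50700 × 7.617963 = 386,230.6997
(Beginning-of-period payments → annuity-due factor ×(1+i).)

C$386,231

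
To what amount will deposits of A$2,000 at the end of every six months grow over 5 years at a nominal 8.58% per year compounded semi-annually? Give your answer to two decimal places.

A$24,337.63

Periodic rate i = 0.0858/2 = 0.0429; n = 5 × 2 = 10 periods.
FV = PMT · [(1+i)^n − 1] / i = 2000 · 12.168814 = 24,337.6286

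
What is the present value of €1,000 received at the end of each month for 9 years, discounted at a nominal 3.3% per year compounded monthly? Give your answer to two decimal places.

€93,328.38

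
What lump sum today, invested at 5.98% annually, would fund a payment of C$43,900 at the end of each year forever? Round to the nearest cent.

PV = C/r = 43900/0.0598 = 734,113.7124

C$734,113.71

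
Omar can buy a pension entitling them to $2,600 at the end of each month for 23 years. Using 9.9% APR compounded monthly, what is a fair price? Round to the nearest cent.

$282,516.21

i = 0.099/12 = 0.00825 per month; n = 23·12 = 276.
Annuity factor a(276|0.00825) = 108.660079; PV = 2600 × 108.660079 = 282,516.2059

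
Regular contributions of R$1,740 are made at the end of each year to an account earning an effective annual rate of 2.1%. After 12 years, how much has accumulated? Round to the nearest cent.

R$23,468.71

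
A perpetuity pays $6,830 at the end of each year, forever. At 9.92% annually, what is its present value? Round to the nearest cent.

PV = C/r = 6830/0.0992 = 68,850.8065

$68,850.81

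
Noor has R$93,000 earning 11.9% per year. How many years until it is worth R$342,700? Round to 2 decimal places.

11.60 years

n = ln(342700/93000) / ln(1+0.119) = ln(3.68495) / 0.112435 = 11.6000 years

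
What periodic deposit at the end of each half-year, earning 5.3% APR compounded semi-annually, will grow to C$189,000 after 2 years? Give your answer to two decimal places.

C$45,412.74

i = 0.053/2 = 0.0265 per half-year; n = 2·2 = 4.
PMT = 189000 / ( [(1+0.0265)^4 − 1] / 0.0265 ) = 189000 / 4.161828 = 45,412.7412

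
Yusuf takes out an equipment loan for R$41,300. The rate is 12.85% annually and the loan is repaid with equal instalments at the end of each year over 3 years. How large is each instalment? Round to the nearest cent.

R$17,446.92

PMT = 41300 / ( [1 − (1+0.1285)^(−3)] / 0.1285 ) = 41300 / 2.367179 = 17,446.9240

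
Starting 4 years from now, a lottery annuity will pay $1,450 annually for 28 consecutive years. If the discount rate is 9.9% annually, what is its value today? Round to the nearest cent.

$10,249.29

PV at t=3 (ordinary 28-year annuity): 1450 × a(28|0.099) = 1450 × 9.382506 = 13,604.6333
Discount back 3 years: 13,604.6333 × (1+0.099)^(−3) = 13,604.6333 × 0.753368 = 10,249.2896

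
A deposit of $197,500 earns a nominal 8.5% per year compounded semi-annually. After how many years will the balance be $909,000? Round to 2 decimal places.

18.34 years

Periodic rate i = 0.085/2 = 0.0425.
(1+i)^n = 909000/197500 = 4.60253, so n = ln 4.60253 / ln 1.0425 = 36.6782 half-years
= 36.6782/2 years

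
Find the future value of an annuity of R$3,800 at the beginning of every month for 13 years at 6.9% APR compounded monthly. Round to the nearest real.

i = 0.069/12 = 0.00575 per month; n = 13·12 = 156.
FV = 3800 × [(1+0.00575)^156 − 1] / 0.00575 × (1+i) = 3800 × 252.914391 = 961,074.6866
(Beginning-of-period payments → annuity-due factor ×(1+i).)

R$961,075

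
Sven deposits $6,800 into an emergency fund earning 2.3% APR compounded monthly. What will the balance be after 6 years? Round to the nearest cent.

With 12 periods per year: i = 0.00191667, n = 72.
FV = PV·(1+i)^n = 6,800 × 1.147824 = 7,805.2028

$7,805.20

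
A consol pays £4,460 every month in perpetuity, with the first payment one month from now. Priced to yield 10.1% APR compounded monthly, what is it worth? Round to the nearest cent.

£529,900.99

Periodic rate i = 0.101/12 = 0.00841667.
PV = C/r = 4460/0.00841667 = 529,900.9901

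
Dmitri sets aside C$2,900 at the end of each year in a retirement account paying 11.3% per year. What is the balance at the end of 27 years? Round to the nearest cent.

FV = PMT · [(1+i)^n − 1] / i = 2900 · 150.478035 = 436,386.3011

C$436,386.30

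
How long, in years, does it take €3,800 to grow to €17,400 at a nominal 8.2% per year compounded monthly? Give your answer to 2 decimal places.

18.62 years

Periodic rate i = 0.082/12 = 0.00683333.
n = ln(17400/3800) / ln(1+0.00683333) = ln(4.57895) / 0.006810 = 223.4139 months
= 223.4139/12 years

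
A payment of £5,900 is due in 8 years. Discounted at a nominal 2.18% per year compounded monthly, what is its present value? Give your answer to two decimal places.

£4,956.55

With 12 periods per year: i = 0.00181667, n = 96.
PV = FV·(1+i)^(−n) = 5,900 × 0.840094 = 4,956.5532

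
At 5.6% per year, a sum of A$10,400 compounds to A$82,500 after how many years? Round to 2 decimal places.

38.01 years

n = ln(82500/10400) / ln(1+0.056) = ln(7.93269) / 0.054488 = 38.0081 years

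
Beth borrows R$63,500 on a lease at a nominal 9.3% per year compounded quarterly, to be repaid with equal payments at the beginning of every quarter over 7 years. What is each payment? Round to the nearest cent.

With 4 periods per year: i = 0.02325, n = 28.
PMT = 63500 / ( [1 − (1+0.02325)^(−28)] / 0.02325 × (1+i) ) = 63500 / 20.886394 = 3,040.2568

R$3,040.26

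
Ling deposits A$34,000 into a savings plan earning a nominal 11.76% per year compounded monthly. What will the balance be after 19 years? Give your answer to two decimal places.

A$314,153.89

With 12 periods per year: i = 0.0098, n = 228.
FV = 34,000 × (1 + 0.0098)^228 = 314,153.8938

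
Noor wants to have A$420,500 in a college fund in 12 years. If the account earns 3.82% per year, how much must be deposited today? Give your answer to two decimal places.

A$268,159.82

PV = FV·(1+i)^(−n) = 420,500 × 0.637717 = 268,159.8201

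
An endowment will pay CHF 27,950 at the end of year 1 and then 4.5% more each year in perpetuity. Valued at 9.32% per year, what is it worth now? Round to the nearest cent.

CHF 579,875.52

PV = PMT / (i − g) = 27950 / (0.0932 − 0.045) = 27950 / 0.048200 = 579,875.5187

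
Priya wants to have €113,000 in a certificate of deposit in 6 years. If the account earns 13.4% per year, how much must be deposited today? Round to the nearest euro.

Discount factor = (1+0.134)^(−6) = 0.470242; PV = 113,000 × 0.470242 = 53,137.3774

€53,137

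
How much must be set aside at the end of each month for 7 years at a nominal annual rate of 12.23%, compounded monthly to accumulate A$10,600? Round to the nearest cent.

A$80.39

With 12 periods per year: i = 0.0101917, n = 84.
FV-annuity factor = 131.851287; PMT = 10600 / 131.851287 = 80.3936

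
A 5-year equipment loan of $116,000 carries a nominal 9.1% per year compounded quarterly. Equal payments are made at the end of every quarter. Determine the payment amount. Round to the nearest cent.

i = 0.091/4 = 0.02275 per quarter; n = 5·4 = 20.
PMT = 116000 / ( [1 − (1+0.02275)^(−20)] / 0.02275 ) = 116000 / 15.925674 = 7,283.8363

$7,283.84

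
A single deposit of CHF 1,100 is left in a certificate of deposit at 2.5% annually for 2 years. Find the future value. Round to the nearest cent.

FV = 1,100 × (1 + 0.025)^2 = 1,155.6875

CHF 1,155.69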